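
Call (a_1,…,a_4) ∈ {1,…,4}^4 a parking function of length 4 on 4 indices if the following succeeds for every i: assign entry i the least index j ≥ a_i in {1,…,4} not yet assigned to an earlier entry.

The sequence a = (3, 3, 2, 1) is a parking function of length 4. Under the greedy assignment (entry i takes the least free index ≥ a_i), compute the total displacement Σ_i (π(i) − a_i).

1

Σπ = 10 ({1..4} each once); Σa = 3+3+2+1 = 9; disp = 10−9 = 1.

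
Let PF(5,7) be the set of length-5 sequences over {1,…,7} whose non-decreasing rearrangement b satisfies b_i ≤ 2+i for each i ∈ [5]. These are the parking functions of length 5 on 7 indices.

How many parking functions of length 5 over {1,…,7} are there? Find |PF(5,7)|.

|PF(5,7)| = 3·8^4 = 3×4096 = 12288 (Konheim–Weiss)
E.g. (6,7,5,1,3) → sorted (1,3,5,6,7): b_i ≤ 2+i ∀i, a PF.

12288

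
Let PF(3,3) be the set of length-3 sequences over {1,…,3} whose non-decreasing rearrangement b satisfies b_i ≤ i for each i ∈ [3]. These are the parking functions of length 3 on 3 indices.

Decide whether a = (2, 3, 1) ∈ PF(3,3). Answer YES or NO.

Rearranged: b = (1, 2, 3).
  b_1=1 ≤ 1
  b_2=2 ≤ 2
  b_3=3 ≤ 3
All bounds hold ⇒ YES

YES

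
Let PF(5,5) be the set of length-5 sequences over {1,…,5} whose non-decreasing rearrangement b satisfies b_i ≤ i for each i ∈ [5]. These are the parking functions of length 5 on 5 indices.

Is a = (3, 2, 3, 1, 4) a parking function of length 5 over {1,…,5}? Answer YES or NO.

Sorted: b = (1, 2, 3, 3, 4).
  b_1=1 ≤ 1
  b_2=2 ≤ 2
  b_3=3 ≤ 3
  b_4=3 ≤ 4
  b_5=4 ≤ 5
All bounds hold ⇒ YES

YES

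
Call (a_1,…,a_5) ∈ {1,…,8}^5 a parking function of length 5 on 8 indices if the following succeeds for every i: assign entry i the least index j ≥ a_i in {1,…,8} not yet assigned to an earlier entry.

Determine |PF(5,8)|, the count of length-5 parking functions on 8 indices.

26244

|PF(5,8)| = (8−5+1)·(8+1)^(5−1) = 4×6561 = 26244
E.g. (2,5,4,1,4) → sorted (1,2,4,4,5): b_i ≤ 3+i ∀i, a PF.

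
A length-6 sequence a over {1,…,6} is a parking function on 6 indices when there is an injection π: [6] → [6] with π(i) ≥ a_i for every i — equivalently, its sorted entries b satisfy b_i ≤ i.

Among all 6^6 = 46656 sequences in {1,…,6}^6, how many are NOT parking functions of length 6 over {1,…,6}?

29849

|PF(6,6)| = (7−6)·7^(6−1) = 1 · 16807 = 16807
One tuple (6,3,5,1,6,2) → sorted (1,2,3,5,6,6): b_4=5>4, not a PF.
So 46656 − 16807 = 29849 fail.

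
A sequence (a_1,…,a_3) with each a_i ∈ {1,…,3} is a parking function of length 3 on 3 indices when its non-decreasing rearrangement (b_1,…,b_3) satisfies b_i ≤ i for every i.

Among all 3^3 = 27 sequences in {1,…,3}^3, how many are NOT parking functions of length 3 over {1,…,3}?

11

Count = (3−3+1)·(3+1)^(3−1) = 1×16 = 16 (Konheim–Weiss)
Example (3,3,1) → sorted (1,3,3): b_2=3>2, not a PF.
Total 27; non-PF = 27−16 = 11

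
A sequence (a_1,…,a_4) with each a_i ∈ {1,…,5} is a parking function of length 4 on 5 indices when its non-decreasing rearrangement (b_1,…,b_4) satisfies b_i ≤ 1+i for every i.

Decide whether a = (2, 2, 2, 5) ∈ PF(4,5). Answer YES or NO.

Sorted: b = (2, 2, 2, 5).
  b_1=2 ≤ 2
  b_2=2 ≤ 3
  b_3=2 ≤ 4
  b_4=5 ≤ 5
All bounds hold ⇒ YES

YES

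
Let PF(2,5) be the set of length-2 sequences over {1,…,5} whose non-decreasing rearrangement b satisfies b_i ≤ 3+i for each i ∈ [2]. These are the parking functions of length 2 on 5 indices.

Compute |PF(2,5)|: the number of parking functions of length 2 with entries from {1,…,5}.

24

|PF| = 4·6^1 = 4·6 = 24 (Pollak)
E.g. (1,2) → sorted (1,2): b_i ≤ 3+i ∀i, a PF.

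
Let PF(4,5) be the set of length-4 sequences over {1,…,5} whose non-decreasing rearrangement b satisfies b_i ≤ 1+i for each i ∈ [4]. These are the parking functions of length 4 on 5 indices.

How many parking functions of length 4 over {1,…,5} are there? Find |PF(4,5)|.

Count = 2·6^3 = 2·216 = 432 (Pollak)
Example (2,2,2,3) → sorted (2,2,2,3): b_i ≤ 1+i ∀i, a PF.

432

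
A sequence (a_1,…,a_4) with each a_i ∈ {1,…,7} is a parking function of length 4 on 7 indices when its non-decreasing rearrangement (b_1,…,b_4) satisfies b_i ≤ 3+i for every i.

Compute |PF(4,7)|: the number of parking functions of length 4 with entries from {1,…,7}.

2048

Count = (7+1−4)·(7+1)^{4−1} = 4·512 = 2048 [KW]
E.g. (3,3,2,5) → sorted (2,3,3,5): b_i ≤ 3+i ∀i, a PF.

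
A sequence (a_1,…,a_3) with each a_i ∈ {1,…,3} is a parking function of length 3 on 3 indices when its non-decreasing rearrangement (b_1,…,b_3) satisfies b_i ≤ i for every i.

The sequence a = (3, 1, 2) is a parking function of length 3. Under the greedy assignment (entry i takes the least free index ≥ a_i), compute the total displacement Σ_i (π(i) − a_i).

0

Σπ = 6 ({1..3} each once); Σa = 3+1+2 = 6; disp = 6−6 = 0.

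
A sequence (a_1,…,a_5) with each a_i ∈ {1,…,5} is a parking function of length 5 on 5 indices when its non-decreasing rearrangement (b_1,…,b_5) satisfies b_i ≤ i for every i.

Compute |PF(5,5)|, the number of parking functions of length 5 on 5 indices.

|PF| = (6−5)·6^(5−1) = 1·1296 = 1296
One tuple (3,4,1,1,1) → sorted (1,1,1,3,4): b_i ≤ i ∀i, a PF.

1296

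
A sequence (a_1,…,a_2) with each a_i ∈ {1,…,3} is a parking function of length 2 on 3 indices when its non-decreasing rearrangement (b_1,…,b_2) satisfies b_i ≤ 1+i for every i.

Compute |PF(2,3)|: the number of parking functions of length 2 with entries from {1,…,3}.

8

|PF(2,3)| = (3+1−2)·(3+1)^{2−1} = 2·4 = 8
One tuple (2,2) → sorted (2,2): b_i ≤ 1+i ∀i, a PF.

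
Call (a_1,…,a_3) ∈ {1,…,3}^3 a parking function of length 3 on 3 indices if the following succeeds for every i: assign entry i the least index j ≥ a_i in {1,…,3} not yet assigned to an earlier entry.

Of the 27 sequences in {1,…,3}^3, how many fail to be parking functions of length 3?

|PF(3,3)| = (4−3)·4^(3−1) = 1 · 16 = 16
Example (2,3,3) → sorted (2,3,3): b_1=2>1, not a PF.
Total 27; non-PF = 27−16 = 11

11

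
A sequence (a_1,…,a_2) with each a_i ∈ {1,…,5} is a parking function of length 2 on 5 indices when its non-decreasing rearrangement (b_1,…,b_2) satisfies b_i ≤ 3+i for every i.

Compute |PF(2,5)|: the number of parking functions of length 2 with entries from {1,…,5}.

Count = (6−2)·6^(2−1) = 4×6 = 24 [KW]
One tuple (2,3) → sorted (2,3): b_i ≤ 3+i ∀i, a PF.

24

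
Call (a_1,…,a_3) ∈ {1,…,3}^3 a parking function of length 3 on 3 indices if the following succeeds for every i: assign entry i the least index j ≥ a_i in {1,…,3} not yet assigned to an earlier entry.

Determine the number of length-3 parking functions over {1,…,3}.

Count = (3+1−3)·(3+1)^{3−1} = 1×16 = 16 (Konheim–Weiss)
Example (1,1,2) → sorted (1,1,2): b_i ≤ i ∀i, a PF.

16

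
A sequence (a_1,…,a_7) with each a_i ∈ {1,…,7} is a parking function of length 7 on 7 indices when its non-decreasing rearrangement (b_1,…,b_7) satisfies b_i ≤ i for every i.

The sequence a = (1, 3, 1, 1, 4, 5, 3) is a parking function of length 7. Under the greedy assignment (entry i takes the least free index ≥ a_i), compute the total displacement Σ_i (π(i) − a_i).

Σπ(i) = 1+…+7 = 28; Σa = 1+3+1+1+4+5+3 = 18; disp = 28−18 = 10.

10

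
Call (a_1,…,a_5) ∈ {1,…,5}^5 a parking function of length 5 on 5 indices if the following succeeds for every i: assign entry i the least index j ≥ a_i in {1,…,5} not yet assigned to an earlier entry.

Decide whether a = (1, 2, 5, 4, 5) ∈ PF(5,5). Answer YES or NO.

Order a: b = (1, 2, 4, 5, 5).
  b_1=1 ≤ 1
  b_2=2 ≤ 2
  b_3=4 > 3
  fails at i=3 ⇒ NO

NO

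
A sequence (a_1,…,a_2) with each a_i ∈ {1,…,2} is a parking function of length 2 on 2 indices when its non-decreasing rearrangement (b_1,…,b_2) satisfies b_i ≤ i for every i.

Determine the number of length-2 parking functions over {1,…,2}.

|PF(2,2)| = (2+1−2)·(2+1)^{2−1} = 1 · 3 = 3
Check (1,1) → sorted (1,1): b_i ≤ i ∀i, a PF.

3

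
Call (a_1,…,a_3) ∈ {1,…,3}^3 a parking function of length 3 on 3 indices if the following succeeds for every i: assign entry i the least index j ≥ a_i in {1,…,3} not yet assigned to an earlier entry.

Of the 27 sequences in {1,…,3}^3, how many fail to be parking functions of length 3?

11

Count = (4−3)·4^(3−1) = 1 · 16 = 16
Check (2,2,3) → sorted (2,2,3): b_1=2>1, not a PF.
So 27 − 16 = 11 fail.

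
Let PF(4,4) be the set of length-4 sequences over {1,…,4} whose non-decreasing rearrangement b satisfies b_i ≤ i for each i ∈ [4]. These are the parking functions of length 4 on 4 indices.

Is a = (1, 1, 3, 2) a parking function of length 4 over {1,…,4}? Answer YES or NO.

YES

Order a: b = (1, 1, 2, 3).
  b_1=1 ≤ 1
  b_2=1 ≤ 2
  b_3=2 ≤ 3
  b_4=3 ≤ 4
All bounds hold ⇒ YES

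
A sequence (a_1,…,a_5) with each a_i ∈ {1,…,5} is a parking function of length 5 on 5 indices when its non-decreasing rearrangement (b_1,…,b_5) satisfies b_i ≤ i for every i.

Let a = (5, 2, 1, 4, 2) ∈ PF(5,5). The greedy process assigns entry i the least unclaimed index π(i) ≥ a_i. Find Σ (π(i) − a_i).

Σπ = 5·6/2 = 15 (π permutes [5]); Σa = 5+2+1+4+2 = 14; disp = 15−14 = 1.

1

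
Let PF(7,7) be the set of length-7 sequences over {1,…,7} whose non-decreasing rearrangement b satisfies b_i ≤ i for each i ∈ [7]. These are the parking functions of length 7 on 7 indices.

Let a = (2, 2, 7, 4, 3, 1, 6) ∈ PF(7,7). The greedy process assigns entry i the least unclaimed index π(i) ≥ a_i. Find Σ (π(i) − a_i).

Σπ = 28 ({1..7} each once); Σa = 2+2+7+4+3+1+6 = 25; disp = 28−25 = 3.

3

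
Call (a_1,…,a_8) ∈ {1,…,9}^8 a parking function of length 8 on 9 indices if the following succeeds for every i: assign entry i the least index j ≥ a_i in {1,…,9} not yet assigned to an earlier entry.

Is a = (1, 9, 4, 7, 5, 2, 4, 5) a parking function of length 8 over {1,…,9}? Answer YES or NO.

Sorted: b = (1, 2, 4, 4, 5, 5, 7, 9).
  b_1=1 ≤ 2
  b_2=2 ≤ 3
  b_3=4 ≤ 4
  b_4=4 ≤ 5
  b_5=5 ≤ 6
  b_6=5 ≤ 7
  b_7=7 ≤ 8
  b_8=9 ≤ 9
All bounds hold ⇒ YES

YES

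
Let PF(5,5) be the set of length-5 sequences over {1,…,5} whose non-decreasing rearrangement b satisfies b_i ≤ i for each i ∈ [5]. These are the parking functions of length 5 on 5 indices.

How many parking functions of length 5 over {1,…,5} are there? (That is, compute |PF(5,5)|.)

1296

#PF = (5−5+1)·(5+1)^(5−1) = 1×1296 = 1296
Example (3,3,1,1,2) → sorted (1,1,2,3,3): b_i ≤ i ∀i, a PF.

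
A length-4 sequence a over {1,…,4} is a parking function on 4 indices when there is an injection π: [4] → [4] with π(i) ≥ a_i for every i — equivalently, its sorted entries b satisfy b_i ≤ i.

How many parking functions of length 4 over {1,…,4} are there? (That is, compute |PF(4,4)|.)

#PF = (4−4+1)·(4+1)^(4−1) = 1·125 = 125 (Konheim–Weiss)
E.g. (2,3,4,1) → sorted (1,2,3,4): b_i ≤ i ∀i, a PF.

125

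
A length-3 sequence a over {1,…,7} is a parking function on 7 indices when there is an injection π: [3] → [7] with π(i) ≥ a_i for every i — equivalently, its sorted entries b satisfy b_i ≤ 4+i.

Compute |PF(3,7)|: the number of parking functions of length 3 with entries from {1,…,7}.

Count = (7−3+1)·(7+1)^(3−1) = 5 · 64 = 320
E.g. (4,7,4) → sorted (4,4,7): b_i ≤ 4+i ∀i, a PF.

320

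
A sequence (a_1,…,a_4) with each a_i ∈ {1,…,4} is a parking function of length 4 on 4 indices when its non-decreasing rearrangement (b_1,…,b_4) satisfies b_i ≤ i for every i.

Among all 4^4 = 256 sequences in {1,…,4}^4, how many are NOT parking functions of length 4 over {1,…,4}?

|PF| = 1·5^3 = 1 · 125 = 125
Check (4,4,1,2) → sorted (1,2,4,4): b_3=4>3, not a PF.
4^4 − 125 = 256 − 125 = 131

131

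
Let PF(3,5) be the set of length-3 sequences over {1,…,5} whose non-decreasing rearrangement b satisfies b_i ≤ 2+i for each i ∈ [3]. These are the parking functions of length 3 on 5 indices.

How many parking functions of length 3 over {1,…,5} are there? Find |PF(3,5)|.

108

|PF(3,5)| = 3·6^2 = 3 · 36 = 108
One tuple (1,1,4) → sorted (1,1,4): b_i ≤ 2+i ∀i, a PF.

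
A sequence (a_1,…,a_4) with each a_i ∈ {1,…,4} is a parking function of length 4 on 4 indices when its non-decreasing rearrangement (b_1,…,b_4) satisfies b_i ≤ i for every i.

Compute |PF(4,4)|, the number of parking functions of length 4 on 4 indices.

125

Count = 1·5^3 = 1·125 = 125
Check (3,1,2,1) → sorted (1,1,2,3): b_i ≤ i ∀i, a PF.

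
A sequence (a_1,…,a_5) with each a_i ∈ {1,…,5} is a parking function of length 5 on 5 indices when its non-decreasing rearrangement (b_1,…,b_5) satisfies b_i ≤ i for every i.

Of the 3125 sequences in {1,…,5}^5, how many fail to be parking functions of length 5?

1829

Count = (6−5)·6^(5−1) = 1×1296 = 1296 [KW]
Example (5,4,3,5,2) → sorted (2,3,4,5,5): b_1=2>1, not a PF.
5^5 − 1296 = 3125 − 1296 = 1829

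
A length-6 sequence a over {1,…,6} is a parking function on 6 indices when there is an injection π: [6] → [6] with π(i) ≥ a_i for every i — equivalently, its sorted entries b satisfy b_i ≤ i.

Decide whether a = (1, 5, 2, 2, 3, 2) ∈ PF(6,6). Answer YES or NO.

YES

Sorted: b = (1, 2, 2, 2, 3, 5).
  b_1=1 ≤ 1
  b_2=2 ≤ 2
  b_3=2 ≤ 3
  b_4=2 ≤ 4
  b_5=3 ≤ 5
  b_6=5 ≤ 6
All bounds hold ⇒ YES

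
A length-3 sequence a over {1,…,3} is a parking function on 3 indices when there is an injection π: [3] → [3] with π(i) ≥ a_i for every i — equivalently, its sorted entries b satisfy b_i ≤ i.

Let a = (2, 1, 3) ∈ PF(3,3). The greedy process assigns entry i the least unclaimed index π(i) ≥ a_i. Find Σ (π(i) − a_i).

0

Σπ(i) = 1+…+3 = 6; Σa = 2+1+3 = 6; disp = 6−6 = 0.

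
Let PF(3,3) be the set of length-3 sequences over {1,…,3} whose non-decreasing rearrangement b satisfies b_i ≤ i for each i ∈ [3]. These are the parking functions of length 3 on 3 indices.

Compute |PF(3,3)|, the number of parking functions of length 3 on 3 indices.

Count = 1·4^2 = 1·16 = 16 (Konheim–Weiss)
Check (1,2,3) → sorted (1,2,3): b_i ≤ i ∀i, a PF.

16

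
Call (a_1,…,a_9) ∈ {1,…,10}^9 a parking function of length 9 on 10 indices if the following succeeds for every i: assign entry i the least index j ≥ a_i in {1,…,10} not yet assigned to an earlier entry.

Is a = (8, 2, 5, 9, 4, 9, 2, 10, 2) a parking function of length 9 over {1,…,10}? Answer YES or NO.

NO

Rearranged: b = (2, 2, 2, 4, 5, 8, 9, 9, 10).
  b_1=2 ≤ 2
  b_2=2 ≤ 3
  b_3=2 ≤ 4
  b_4=4 ≤ 5
  b_5=5 ≤ 6
  b_6=8 > 7
  fails at i=6 ⇒ NO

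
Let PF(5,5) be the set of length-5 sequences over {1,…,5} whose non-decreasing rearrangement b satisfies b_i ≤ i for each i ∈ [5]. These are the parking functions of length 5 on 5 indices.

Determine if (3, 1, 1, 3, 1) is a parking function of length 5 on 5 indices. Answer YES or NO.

Rearranged: b = (1, 1, 1, 3, 3).
  b_1=1 ≤ 1
  b_2=1 ≤ 2
  b_3=1 ≤ 3
  b_4=3 ≤ 4
  b_5=3 ≤ 5
All bounds hold ⇒ YES

YES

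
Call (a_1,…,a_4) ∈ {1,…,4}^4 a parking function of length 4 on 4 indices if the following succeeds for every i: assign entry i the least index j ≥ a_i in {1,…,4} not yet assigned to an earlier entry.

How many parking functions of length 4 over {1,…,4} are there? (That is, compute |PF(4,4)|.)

125

|PF(4,4)| = (5−4)·5^(4−1) = 1 · 125 = 125 (Konheim–Weiss)
E.g. (1,1,4,2) → sorted (1,1,2,4): b_i ≤ i ∀i, a PF.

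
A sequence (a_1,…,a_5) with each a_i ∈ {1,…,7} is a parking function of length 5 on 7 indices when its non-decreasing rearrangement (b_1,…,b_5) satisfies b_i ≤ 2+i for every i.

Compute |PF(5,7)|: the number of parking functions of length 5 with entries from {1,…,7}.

12288

|PF| = (8−5)·8^(5−1) = 3×4096 = 12288 [KW]
Check (5,2,2,1,5) → sorted (1,2,2,5,5): b_i ≤ 2+i ∀i, a PF.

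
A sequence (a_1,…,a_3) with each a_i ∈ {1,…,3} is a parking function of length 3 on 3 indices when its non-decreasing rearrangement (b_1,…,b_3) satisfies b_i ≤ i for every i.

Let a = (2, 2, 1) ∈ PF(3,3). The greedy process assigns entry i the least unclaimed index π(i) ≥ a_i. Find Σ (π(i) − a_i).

1

Σπ = 6 ({1..3} each once); Σa = 2+2+1 = 5; disp = 6−5 = 1.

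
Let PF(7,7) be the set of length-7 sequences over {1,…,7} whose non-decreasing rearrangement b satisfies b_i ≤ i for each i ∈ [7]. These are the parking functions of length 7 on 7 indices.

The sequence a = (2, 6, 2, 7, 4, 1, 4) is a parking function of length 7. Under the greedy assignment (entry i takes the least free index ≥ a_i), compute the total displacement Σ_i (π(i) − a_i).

2

Σπ = 7·8/2 = 28 (π permutes [7]); Σa = 2+6+2+7+4+1+4 = 26; disp = 28−26 = 2.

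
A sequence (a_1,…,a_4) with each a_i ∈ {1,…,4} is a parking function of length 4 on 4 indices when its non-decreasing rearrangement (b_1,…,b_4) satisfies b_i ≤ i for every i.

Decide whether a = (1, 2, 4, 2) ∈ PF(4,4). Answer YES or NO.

YES

Rearranged: b = (1, 2, 2, 4).
  b_1=1 ≤ 1
  b_2=2 ≤ 2
  b_3=2 ≤ 3
  b_4=4 ≤ 4
All bounds hold ⇒ YES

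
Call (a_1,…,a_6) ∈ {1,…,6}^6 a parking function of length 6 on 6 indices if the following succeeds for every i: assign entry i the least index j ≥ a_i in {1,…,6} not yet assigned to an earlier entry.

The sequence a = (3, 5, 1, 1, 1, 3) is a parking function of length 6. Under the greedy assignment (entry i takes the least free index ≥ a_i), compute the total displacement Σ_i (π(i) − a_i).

Σπ = 21 ({1..6} each once); Σa = 3+5+1+1+1+3 = 14; disp = 21−14 = 7.

7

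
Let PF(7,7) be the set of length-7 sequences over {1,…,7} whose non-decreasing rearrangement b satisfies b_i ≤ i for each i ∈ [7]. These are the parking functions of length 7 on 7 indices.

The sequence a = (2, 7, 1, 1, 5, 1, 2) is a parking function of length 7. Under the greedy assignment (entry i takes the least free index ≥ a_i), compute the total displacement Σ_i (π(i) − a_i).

Σπ(i) = 1+…+7 = 28; Σa = 2+7+1+1+5+1+2 = 19; disp = 28−19 = 9.

9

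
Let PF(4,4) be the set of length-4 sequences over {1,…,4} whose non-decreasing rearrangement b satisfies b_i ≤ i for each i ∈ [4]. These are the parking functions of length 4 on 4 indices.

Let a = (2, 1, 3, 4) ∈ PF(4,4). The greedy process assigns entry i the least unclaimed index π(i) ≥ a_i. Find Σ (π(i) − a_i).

0

Σπ(i) = 1+…+4 = 10; Σa = 2+1+3+4 = 10; disp = 10−10 = 0.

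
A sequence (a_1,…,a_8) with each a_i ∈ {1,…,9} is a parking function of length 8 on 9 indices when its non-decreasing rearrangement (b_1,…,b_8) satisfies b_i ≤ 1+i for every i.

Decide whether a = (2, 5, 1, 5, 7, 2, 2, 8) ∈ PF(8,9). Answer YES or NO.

YES

Sorted: b = (1, 2, 2, 2, 5, 5, 7, 8).
  b_1=1 ≤ 2
  b_2=2 ≤ 3
  b_3=2 ≤ 4
  b_4=2 ≤ 5
  b_5=5 ≤ 6
  b_6=5 ≤ 7
  b_7=7 ≤ 8
  b_8=8 ≤ 9
All bounds hold ⇒ YES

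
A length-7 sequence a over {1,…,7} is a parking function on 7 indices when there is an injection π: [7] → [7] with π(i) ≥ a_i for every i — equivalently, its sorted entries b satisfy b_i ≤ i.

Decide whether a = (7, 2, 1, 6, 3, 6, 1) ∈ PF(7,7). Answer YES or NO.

Sorted: b = (1, 1, 2, 3, 6, 6, 7).
  b_1=1 ≤ 1
  b_2=1 ≤ 2
  b_3=2 ≤ 3
  b_4=3 ≤ 4
  b_5=6 > 5
  fails at i=5 ⇒ NO

NO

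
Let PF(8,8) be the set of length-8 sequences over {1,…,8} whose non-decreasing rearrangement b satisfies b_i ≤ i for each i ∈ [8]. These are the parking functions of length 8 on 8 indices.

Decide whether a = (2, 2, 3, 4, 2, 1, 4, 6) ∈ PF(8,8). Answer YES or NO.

Rearranged: b = (1, 2, 2, 2, 3, 4, 4, 6).
  b_1=1 ≤ 1
  b_2=2 ≤ 2
  b_3=2 ≤ 3
  b_4=2 ≤ 4
  b_5=3 ≤ 5
  b_6=4 ≤ 6
  b_7=4 ≤ 7
  b_8=6 ≤ 8
All bounds hold ⇒ YES

YES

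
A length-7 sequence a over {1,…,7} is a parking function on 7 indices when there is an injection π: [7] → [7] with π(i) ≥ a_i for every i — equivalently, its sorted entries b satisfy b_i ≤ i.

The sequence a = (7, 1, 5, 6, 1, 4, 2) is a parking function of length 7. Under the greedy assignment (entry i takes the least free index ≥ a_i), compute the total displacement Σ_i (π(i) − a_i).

Σπ = 28 ({1..7} each once); Σa = 7+1+5+6+1+4+2 = 26; disp = 28−26 = 2.

2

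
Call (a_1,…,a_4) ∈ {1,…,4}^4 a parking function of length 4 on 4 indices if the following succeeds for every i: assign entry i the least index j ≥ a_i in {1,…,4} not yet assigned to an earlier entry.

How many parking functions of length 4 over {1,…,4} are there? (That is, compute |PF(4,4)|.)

125

|PF(4,4)| = (4+1−4)·(4+1)^{4−1} = 1×125 = 125 (Pollak)
One tuple (3,1,2,3) → sorted (1,2,3,3): b_i ≤ i ∀i, a PF.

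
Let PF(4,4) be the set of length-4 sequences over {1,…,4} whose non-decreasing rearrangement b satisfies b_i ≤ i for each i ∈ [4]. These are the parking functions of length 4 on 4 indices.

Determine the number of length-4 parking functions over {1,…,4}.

125

Count = (4−4+1)·(4+1)^(4−1) = 1 · 125 = 125 [KW]
Example (2,3,1,2) → sorted (1,2,2,3): b_i ≤ i ∀i, a PF.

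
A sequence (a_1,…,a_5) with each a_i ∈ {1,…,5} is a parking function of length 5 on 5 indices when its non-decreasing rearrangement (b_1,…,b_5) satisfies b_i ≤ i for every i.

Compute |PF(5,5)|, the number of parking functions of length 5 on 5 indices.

1296

|PF(5,5)| = (5−5+1)·(5+1)^(5−1) = 1·1296 = 1296 (Konheim–Weiss)
Example (5,1,3,1,2) → sorted (1,1,2,3,5): b_i ≤ i ∀i, a PF.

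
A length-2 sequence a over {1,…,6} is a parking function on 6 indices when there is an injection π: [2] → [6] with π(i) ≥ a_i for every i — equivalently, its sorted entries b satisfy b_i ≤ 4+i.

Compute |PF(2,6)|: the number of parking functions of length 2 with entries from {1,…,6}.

Count = (6−2+1)·(6+1)^(2−1) = 5×7 = 35 [KW]
Check (5,1) → sorted (1,5): b_i ≤ 4+i ∀i, a PF.

35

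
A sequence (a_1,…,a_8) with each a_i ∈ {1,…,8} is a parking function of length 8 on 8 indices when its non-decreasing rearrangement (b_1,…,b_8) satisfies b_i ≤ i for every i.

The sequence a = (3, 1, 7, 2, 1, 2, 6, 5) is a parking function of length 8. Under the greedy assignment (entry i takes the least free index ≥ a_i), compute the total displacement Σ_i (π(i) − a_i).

9

Σπ(i) = 1+…+8 = 36; Σa = 3+1+7+2+1+2+6+5 = 27; disp = 36−27 = 9.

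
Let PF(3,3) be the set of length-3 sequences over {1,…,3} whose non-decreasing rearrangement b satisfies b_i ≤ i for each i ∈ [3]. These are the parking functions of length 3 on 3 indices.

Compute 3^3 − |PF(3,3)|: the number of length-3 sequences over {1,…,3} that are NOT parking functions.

|PF| = (4−3)·4^(3−1) = 1×16 = 16 (Pollak)
Example (3,3,3) → sorted (3,3,3): b_1=3>1, not a PF.
So 27 − 16 = 11 fail.

11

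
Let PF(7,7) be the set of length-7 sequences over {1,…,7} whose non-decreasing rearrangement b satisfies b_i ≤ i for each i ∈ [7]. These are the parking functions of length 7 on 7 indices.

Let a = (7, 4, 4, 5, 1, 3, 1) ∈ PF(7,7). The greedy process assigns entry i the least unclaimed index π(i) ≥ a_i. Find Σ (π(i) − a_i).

3

Σπ = 28 ({1..7} each once); Σa = 7+4+4+5+1+3+1 = 25; disp = 28−25 = 3.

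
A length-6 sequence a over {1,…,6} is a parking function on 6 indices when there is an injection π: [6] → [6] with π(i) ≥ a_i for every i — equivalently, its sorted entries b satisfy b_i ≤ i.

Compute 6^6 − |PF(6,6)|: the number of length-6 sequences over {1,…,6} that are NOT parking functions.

Count = (6−6+1)·(6+1)^(6−1) = 1·16807 = 16807 (Pollak)
One tuple (6,1,4,6,6,5) → sorted (1,4,5,6,6,6): b_2=4>2, not a PF.
Total 46656; non-PF = 46656−16807 = 29849

29849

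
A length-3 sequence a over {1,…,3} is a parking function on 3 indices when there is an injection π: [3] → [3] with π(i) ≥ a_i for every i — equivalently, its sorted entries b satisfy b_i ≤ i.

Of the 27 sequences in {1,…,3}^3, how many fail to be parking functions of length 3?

#PF = 1·4^2 = 1 · 16 = 16 [KW]
Example (2,3,2) → sorted (2,2,3): b_1=2>1, not a PF.
Total 27; non-PF = 27−16 = 11

11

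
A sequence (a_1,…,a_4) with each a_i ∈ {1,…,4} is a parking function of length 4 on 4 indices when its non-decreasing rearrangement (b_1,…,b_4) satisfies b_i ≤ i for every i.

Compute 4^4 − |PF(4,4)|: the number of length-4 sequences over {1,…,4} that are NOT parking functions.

Count = (5−4)·5^(4−1) = 1 · 125 = 125 (Konheim–Weiss)
Example (2,3,4,4) → sorted (2,3,4,4): b_1=2>1, not a PF.
So 256 − 125 = 131 fail.

131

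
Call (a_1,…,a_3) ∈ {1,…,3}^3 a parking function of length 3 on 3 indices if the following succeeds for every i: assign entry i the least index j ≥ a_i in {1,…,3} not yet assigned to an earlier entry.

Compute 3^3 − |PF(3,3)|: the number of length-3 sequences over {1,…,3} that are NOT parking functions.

Count = (4−3)·4^(3−1) = 1×16 = 16 [KW]
One tuple (3,3,3) → sorted (3,3,3): b_1=3>1, not a PF.
So 27 − 16 = 11 fail.

11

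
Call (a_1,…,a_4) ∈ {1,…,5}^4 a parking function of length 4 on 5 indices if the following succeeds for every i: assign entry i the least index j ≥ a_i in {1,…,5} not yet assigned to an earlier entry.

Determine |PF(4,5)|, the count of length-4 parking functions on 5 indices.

432

#PF = (5+1−4)·(5+1)^{4−1} = 2·216 = 432
E.g. (2,3,5,1) → sorted (1,2,3,5): b_i ≤ 1+i ∀i, a PF.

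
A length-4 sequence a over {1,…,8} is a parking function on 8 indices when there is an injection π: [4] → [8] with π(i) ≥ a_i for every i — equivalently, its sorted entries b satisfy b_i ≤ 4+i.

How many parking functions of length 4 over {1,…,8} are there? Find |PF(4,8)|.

3645

|PF(4,8)| = 5·9^3 = 5·729 = 3645
E.g. (8,7,3,3) → sorted (3,3,7,8): b_i ≤ 4+i ∀i, a PF.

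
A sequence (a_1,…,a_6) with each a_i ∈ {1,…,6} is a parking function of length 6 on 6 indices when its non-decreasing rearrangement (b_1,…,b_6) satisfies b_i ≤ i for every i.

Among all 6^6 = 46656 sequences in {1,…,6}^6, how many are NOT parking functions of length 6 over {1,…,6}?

29849

Count = (6−6+1)·(6+1)^(6−1) = 1×16807 = 16807 (Pollak)
Check (1,3,5,5,6,6) → sorted (1,3,5,5,6,6): b_2=3>2, not a PF.
Total 46656; non-PF = 46656−16807 = 29849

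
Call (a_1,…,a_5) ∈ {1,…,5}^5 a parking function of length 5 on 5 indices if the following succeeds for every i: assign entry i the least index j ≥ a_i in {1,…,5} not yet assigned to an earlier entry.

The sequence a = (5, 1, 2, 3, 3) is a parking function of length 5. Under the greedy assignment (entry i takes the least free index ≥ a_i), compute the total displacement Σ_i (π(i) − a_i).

1

Σπ(i) = 1+…+5 = 15; Σa = 5+1+2+3+3 = 14; disp = 15−14 = 1.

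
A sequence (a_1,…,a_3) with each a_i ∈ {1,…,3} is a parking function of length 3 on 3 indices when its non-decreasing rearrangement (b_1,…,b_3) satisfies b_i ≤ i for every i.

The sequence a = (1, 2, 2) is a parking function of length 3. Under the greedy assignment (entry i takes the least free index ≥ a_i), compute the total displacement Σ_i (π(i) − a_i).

1

Σπ(i) = 1+…+3 = 6; Σa = 1+2+2 = 5; disp = 6−5 = 1.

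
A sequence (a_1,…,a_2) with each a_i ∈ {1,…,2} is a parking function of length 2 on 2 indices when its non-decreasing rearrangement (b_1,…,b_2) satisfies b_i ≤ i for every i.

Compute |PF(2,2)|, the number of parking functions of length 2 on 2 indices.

Count = (2+1−2)·(2+1)^{2−1} = 1×3 = 3 [KW]
One tuple (1,1) → sorted (1,1): b_i ≤ i ∀i, a PF.

3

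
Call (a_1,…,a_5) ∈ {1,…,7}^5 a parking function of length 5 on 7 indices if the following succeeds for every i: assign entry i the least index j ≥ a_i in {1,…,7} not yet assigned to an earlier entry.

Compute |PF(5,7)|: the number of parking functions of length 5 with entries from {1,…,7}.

Count = 3·8^4 = 3·4096 = 12288 (Pollak)
One tuple (1,2,2,6,3) → sorted (1,2,2,3,6): b_i ≤ 2+i ∀i, a PF.

12288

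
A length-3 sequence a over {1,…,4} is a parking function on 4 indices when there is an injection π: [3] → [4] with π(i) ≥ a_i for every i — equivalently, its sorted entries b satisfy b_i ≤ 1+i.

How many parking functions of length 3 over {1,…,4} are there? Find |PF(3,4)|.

50

|PF(3,4)| = (4−3+1)·(4+1)^(3−1) = 2 · 25 = 50 (Konheim–Weiss)
E.g. (4,3,1) → sorted (1,3,4): b_i ≤ 1+i ∀i, a PF.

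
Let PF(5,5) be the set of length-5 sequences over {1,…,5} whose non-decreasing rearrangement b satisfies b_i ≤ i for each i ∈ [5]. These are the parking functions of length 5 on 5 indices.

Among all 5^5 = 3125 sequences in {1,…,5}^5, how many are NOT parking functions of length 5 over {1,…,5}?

1829

|PF| = 1·6^4 = 1 · 1296 = 1296 [KW]
E.g. (5,3,5,5,4) → sorted (3,4,5,5,5): b_1=3>1, not a PF.
So 3125 − 1296 = 1829 fail.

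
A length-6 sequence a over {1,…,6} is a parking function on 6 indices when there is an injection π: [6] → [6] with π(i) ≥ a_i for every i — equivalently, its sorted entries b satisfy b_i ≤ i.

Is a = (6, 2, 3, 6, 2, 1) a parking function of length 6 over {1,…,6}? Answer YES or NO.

Rearranged: b = (1, 2, 2, 3, 6, 6).
  b_1=1 ≤ 1
  b_2=2 ≤ 2
  b_3=2 ≤ 3
  b_4=3 ≤ 4
  b_5=6 > 5
  fails at i=5 ⇒ NO

NO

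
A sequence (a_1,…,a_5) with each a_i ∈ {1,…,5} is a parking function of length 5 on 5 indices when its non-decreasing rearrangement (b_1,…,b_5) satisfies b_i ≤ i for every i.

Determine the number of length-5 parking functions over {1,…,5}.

|PF| = (6−5)·6^(5−1) = 1·1296 = 1296 [KW]
Example (1,1,1,1,2) → sorted (1,1,1,1,2): b_i ≤ i ∀i, a PF.

1296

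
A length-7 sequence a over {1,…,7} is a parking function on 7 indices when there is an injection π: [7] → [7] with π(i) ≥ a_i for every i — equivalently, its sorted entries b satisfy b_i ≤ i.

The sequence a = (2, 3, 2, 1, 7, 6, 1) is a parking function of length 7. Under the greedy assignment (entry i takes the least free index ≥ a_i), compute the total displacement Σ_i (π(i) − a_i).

6

Σπ = 7·8/2 = 28 (π permutes [7]); Σa = 2+3+2+1+7+6+1 = 22; disp = 28−22 = 6.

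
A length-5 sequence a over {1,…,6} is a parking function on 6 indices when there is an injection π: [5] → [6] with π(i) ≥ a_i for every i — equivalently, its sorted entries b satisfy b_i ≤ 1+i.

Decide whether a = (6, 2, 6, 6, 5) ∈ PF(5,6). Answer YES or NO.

Rearranged: b = (2, 5, 6, 6, 6).
  b_1=2 ≤ 2
  b_2=5 > 3
  fails at i=2 ⇒ NO

NO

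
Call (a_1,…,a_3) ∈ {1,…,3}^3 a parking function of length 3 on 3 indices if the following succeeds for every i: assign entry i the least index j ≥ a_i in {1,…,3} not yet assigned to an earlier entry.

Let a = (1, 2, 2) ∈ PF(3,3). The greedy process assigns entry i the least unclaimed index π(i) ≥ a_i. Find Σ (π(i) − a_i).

Σπ = 6 ({1..3} each once); Σa = 1+2+2 = 5; disp = 6−5 = 1.

1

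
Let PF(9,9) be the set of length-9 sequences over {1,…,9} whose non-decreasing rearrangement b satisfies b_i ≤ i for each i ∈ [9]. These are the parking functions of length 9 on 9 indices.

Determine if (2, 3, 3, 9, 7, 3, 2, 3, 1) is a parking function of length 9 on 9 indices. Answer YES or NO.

Sorted: b = (1, 2, 2, 3, 3, 3, 3, 7, 9).
  b_1=1 ≤ 1
  b_2=2 ≤ 2
  b_3=2 ≤ 3
  b_4=3 ≤ 4
  b_5=3 ≤ 5
  b_6=3 ≤ 6
  b_7=3 ≤ 7
  b_8=7 ≤ 8
  b_9=9 ≤ 9
All bounds hold ⇒ YES

YES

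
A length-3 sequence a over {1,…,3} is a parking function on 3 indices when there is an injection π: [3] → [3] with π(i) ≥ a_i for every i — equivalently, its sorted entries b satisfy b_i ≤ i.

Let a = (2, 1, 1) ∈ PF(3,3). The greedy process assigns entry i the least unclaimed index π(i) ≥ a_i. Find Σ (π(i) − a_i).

2

Σπ = 3·4/2 = 6 (π permutes [3]); Σa = 2+1+1 = 4; disp = 6−4 = 2.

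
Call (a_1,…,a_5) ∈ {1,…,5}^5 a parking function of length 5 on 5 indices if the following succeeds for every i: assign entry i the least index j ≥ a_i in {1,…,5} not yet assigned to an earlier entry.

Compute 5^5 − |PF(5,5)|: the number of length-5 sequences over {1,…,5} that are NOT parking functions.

Count = (5+1−5)·(5+1)^{5−1} = 1×1296 = 1296
Check (5,4,2,5,4) → sorted (2,4,4,5,5): b_1=2>1, not a PF.
5^5 − 1296 = 3125 − 1296 = 1829

1829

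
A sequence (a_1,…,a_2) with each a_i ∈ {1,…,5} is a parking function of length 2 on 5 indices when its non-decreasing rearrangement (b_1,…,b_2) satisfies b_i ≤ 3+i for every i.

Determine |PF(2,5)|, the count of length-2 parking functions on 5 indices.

24

#PF = (6−2)·6^(2−1) = 4·6 = 24 (Pollak)
One tuple (1,4) → sorted (1,4): b_i ≤ 3+i ∀i, a PF.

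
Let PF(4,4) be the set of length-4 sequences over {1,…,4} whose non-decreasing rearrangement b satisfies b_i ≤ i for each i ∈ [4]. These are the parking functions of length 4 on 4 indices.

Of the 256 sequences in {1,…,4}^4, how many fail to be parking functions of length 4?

131

|PF| = (4+1−4)·(4+1)^{4−1} = 1·125 = 125 [KW]
E.g. (4,4,3,4) → sorted (3,4,4,4): b_1=3>1, not a PF.
So 256 − 125 = 131 fail.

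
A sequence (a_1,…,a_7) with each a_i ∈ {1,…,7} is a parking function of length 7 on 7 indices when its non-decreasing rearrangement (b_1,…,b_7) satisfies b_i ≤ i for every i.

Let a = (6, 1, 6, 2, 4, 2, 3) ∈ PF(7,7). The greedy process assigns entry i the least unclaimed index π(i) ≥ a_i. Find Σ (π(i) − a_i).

4

Σπ = 28 ({1..7} each once); Σa = 6+1+6+2+4+2+3 = 24; disp = 28−24 = 4.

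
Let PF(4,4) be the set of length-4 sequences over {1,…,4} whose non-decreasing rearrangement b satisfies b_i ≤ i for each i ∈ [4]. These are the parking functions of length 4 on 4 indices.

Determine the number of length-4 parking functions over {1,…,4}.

125

Count = (5−4)·5^(4−1) = 1·125 = 125 (Konheim–Weiss)
E.g. (2,4,1,1) → sorted (1,1,2,4): b_i ≤ i ∀i, a PF.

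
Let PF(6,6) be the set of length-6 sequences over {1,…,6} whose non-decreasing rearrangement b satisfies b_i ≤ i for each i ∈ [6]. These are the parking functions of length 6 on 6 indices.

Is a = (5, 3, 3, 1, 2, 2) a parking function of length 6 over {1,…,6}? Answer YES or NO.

YES

Rearranged: b = (1, 2, 2, 3, 3, 5).
  b_1=1 ≤ 1
  b_2=2 ≤ 2
  b_3=2 ≤ 3
  b_4=3 ≤ 4
  b_5=3 ≤ 5
  b_6=5 ≤ 6
All bounds hold ⇒ YES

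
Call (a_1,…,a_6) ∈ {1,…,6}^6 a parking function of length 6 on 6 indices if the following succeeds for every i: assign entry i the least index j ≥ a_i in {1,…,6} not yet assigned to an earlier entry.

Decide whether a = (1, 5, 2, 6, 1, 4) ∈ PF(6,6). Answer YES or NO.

YES

Sorted: b = (1, 1, 2, 4, 5, 6).
  b_1=1 ≤ 1
  b_2=1 ≤ 2
  b_3=2 ≤ 3
  b_4=4 ≤ 4
  b_5=5 ≤ 5
  b_6=6 ≤ 6
All bounds hold ⇒ YES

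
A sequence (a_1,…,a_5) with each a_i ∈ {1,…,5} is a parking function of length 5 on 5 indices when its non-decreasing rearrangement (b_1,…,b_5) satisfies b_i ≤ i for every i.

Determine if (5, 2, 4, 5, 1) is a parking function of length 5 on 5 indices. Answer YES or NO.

NO

Rearranged: b = (1, 2, 4, 5, 5).
  b_1=1 ≤ 1
  b_2=2 ≤ 2
  b_3=4 > 3
  fails at i=3 ⇒ NO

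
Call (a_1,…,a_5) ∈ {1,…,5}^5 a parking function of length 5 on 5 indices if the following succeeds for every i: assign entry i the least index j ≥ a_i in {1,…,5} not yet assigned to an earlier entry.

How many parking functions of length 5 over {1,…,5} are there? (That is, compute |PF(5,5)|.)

#PF = (6−5)·6^(5−1) = 1 · 1296 = 1296 (Konheim–Weiss)
E.g. (1,3,2,3,1) → sorted (1,1,2,3,3): b_i ≤ i ∀i, a PF.

1296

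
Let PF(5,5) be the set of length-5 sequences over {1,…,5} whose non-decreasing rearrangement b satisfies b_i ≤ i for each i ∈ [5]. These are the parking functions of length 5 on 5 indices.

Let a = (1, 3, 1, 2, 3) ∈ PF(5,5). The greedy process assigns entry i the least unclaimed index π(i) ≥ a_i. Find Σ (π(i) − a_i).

Σπ(i) = 1+…+5 = 15; Σa = 1+3+1+2+3 = 10; disp = 15−10 = 5.

5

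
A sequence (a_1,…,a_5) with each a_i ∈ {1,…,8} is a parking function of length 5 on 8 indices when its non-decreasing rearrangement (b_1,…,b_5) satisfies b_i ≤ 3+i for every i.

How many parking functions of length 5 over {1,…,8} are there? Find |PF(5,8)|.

26244

#PF = (8−5+1)·(8+1)^(5−1) = 4·6561 = 26244 (Pollak)
Check (5,2,3,6,5) → sorted (2,3,5,5,6): b_i ≤ 3+i ∀i, a PF.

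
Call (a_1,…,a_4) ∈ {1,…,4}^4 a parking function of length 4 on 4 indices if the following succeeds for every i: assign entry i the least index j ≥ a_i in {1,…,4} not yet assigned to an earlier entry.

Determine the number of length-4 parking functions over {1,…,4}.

|PF(4,4)| = 1·5^3 = 1×125 = 125
Example (1,4,2,3) → sorted (1,2,3,4): b_i ≤ i ∀i, a PF.

125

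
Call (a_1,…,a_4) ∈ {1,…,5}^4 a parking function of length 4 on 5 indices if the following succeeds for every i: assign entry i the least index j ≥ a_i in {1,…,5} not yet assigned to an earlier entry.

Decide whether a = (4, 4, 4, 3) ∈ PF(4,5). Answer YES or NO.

NO

Rearranged: b = (3, 4, 4, 4).
  b_1=3 > 2
  fails at i=1 ⇒ NO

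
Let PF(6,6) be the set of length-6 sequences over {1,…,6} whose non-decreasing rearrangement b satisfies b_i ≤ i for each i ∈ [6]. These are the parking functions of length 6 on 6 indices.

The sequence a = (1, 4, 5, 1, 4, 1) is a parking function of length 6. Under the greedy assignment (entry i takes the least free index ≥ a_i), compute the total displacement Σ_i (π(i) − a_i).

Σπ = 21 ({1..6} each once); Σa = 1+4+5+1+4+1 = 16; disp = 21−16 = 5.

5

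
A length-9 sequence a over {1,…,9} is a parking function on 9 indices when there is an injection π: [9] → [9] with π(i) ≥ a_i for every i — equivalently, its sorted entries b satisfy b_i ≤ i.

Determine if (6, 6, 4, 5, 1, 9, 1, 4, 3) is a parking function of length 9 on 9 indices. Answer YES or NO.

Sorted: b = (1, 1, 3, 4, 4, 5, 6, 6, 9).
  b_1=1 ≤ 1
  b_2=1 ≤ 2
  b_3=3 ≤ 3
  b_4=4 ≤ 4
  b_5=4 ≤ 5
  b_6=5 ≤ 6
  b_7=6 ≤ 7
  b_8=6 ≤ 8
  b_9=9 ≤ 9
All bounds hold ⇒ YES

YES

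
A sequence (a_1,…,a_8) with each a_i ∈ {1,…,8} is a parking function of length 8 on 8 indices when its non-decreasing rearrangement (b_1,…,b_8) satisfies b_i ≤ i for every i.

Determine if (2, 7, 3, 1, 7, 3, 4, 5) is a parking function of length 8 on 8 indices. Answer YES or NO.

YES

Sorted: b = (1, 2, 3, 3, 4, 5, 7, 7).
  b_1=1 ≤ 1
  b_2=2 ≤ 2
  b_3=3 ≤ 3
  b_4=3 ≤ 4
  b_5=4 ≤ 5
  b_6=5 ≤ 6
  b_7=7 ≤ 7
  b_8=7 ≤ 8
All bounds hold ⇒ YES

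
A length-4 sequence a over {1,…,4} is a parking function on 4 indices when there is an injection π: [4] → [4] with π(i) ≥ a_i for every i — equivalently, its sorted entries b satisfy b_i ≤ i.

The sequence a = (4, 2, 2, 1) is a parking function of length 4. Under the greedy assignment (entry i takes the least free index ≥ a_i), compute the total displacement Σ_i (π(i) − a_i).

1

Σπ(i) = 1+…+4 = 10; Σa = 4+2+2+1 = 9; disp = 10−9 = 1.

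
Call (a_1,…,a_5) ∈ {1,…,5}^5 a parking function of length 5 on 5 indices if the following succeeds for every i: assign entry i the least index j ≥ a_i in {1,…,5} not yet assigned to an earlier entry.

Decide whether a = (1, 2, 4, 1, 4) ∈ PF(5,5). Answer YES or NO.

YES

Rearranged: b = (1, 1, 2, 4, 4).
  b_1=1 ≤ 1
  b_2=1 ≤ 2
  b_3=2 ≤ 3
  b_4=4 ≤ 4
  b_5=4 ≤ 5
All bounds hold ⇒ YES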